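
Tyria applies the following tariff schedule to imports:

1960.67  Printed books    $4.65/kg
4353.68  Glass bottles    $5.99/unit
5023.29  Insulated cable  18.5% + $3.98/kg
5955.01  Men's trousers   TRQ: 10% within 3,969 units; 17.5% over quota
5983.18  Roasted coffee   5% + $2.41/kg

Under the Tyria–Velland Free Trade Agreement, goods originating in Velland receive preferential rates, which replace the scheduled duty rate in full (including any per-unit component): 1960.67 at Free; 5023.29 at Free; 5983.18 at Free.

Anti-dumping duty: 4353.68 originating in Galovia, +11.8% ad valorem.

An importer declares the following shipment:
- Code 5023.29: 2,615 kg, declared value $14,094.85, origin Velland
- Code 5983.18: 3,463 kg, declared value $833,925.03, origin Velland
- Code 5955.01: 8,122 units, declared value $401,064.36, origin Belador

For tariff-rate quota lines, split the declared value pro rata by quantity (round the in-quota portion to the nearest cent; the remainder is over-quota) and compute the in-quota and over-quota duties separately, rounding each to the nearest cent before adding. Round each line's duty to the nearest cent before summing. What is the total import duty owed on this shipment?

$55,487.07

Line 1 (5023.29, Velland, 2,615 kg, $14,094.85):
Base rate for 5023.29 is 18.5% + $3.98/kg.
Origin Velland qualifies under the Tyria–Velland agreement and 5023.29 is covered: preferential rate Free applies instead.
Duty = $14,094.85 × 0% = $0.00.
Line 2 (5983.18, Velland, 3,463 kg, $833,925.03):
Base rate for 5983.18 is 5% + $2.41/kg.
Origin Velland qualifies under the Tyria–Velland agreement and 5983.18 is covered: preferential rate Free applies instead.
Duty = $833,925.03 × 0% = $0.00.
Line 3 (5955.01, Belador, 8,122 units, $401,064.36):
Code 5955.01 is under a tariff-rate quota (threshold 3,969 units). In-quota: 3,969 units at 10%; over-quota: 4,153 units at 17.5%.
Pro-rata value split: in-quota = $401,064.36 × 3,969/8,122 = $195,989.22; over-quota = $401,064.36 − $195,989.22 = $205,075.14.
In-quota duty = $195,989.22 × 10% = $19,598.92. Over-quota duty = $205,075.14 × 17.5% = $35,888.15.
Line duty = $19,598.92 + $35,888.15 = $55,487.07.
Total = $0.00 + $0.00 + $55,487.07 = $55,487.07.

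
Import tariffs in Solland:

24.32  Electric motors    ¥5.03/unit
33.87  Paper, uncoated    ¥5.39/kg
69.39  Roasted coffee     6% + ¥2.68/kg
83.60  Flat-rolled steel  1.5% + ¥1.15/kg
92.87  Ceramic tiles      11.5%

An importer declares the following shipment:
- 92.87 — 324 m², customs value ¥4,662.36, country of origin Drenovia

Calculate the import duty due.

¥536.17

Line 1 (92.87, Drenovia, 324 m², ¥4,662.36):
Base rate for 92.87 is 11.5%.
Duty = ¥4,662.36 × 11.5% = ¥536.17.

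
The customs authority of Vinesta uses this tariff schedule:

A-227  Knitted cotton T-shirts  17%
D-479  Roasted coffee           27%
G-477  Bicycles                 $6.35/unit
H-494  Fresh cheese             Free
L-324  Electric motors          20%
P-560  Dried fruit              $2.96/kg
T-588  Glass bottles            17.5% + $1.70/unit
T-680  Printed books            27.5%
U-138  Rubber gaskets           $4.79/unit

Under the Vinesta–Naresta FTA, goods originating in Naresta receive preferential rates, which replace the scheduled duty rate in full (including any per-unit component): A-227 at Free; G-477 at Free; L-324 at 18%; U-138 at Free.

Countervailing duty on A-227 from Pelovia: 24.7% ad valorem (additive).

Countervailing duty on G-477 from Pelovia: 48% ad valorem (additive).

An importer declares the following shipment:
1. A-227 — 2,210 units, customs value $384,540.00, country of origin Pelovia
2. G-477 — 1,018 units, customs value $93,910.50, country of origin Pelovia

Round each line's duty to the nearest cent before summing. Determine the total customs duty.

$211,894.52

Line 1 (A-227, Pelovia, 2,210 units, $384,540.00):
Base rate for A-227 is 17%.
A-227 has an FTA preferential rate, but origin Pelovia is not Naresta; base rate stands.
Additional duty on A-227 from Pelovia: +24.7%. Applied ad valorem rate: 17% + 24.7% = 41.7%.
Duty = $384,540.00 × 41.7% = $160,353.18.
Line 2 (G-477, Pelovia, 1,018 units, $93,910.50):
Base rate for G-477 is $6.35/unit.
G-477 has an FTA preferential rate, but origin Pelovia is not Naresta; base rate stands.
Additional duty on G-477 from Pelovia: +48% ad valorem. Applied ad valorem rate = 48%.
Duty = $93,910.50 × 48% + 1,018 × $6.35 = $51,541.34.
Total = $160,353.18 + $51,541.34 = $211,894.52.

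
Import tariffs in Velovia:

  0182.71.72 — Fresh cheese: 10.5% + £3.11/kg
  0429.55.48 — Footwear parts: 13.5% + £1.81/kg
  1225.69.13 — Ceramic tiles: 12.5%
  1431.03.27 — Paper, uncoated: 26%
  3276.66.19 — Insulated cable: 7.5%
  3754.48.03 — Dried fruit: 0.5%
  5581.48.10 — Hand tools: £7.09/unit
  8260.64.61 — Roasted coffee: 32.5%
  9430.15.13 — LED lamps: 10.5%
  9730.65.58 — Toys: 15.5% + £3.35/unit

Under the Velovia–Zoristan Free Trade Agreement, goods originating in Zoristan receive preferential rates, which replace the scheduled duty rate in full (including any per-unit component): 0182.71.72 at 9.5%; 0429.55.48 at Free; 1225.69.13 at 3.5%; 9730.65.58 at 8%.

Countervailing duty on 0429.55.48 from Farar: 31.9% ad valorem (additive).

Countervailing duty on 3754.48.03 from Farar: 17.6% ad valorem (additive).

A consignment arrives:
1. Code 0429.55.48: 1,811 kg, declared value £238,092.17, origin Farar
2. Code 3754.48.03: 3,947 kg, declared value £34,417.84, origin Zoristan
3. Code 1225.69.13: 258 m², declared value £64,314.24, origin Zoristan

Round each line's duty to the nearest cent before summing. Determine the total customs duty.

£113,794.85

Line 1 (0429.55.48, Farar, 1,811 kg, £238,092.17):
Base rate for 0429.55.48 is 13.5% + £1.81/kg.
0429.55.48 has an FTA preferential rate, but origin Farar is not Zoristan; base rate stands.
Additional duty on 0429.55.48 from Farar: +31.9%. Applied ad valorem rate: 13.5% + 31.9% = 45.4%.
Duty = £238,092.17 × 45.4% + 1,811 × £1.81 = £111,371.76.
Line 2 (3754.48.03, Zoristan, 3,947 kg, £34,417.84):
Base rate for 3754.48.03 is 0.5%.
Origin Zoristan is the FTA partner but 3754.48.03 is not on the preference list; base rate stands.
The additional-duty order on 3754.48.03 targets Farar, not Zoristan; it does not apply.
Duty = £34,417.84 × 0.5% = £172.09.
Line 3 (1225.69.13, Zoristan, 258 m², £64,314.24):
Base rate for 1225.69.13 is 12.5%.
Origin Zoristan qualifies under the Velovia–Zoristan agreement and 1225.69.13 is covered: preferential rate 3.5% applies instead.
Duty = £64,314.24 × 3.5% = £2,251.00.
Total = £111,371.76 + £172.09 + £2,251.00 = £113,794.85.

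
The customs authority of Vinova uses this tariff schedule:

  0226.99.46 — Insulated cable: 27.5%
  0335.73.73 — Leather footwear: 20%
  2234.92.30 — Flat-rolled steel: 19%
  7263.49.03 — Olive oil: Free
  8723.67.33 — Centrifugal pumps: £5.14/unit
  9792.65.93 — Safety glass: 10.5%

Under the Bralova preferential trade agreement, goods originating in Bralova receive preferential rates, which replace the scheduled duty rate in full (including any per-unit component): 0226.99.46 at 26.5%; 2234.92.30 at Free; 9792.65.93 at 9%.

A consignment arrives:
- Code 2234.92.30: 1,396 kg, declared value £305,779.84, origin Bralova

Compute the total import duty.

£0.00

Line 1 (2234.92.30, Bralova, 1,396 kg, £305,779.84):
Base rate for 2234.92.30 is 19%.
Origin Bralova qualifies under the Vinova–Bralova agreement and 2234.92.30 is covered: preferential rate Free applies instead.
Duty = £305,779.84 × 0% = £0.00.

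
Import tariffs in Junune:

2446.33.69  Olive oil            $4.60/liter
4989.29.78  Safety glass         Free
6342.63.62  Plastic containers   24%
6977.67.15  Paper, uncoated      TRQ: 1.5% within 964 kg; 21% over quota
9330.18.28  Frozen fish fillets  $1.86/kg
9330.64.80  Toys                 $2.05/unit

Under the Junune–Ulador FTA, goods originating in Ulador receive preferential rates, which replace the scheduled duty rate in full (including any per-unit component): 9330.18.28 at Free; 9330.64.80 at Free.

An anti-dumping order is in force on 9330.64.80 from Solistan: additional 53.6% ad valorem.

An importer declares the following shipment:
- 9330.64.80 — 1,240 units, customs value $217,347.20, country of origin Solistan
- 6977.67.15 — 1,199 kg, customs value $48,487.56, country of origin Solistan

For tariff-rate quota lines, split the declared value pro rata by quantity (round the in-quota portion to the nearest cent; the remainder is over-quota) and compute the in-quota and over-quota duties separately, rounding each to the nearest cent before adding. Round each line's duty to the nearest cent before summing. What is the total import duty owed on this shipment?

Line 1 (9330.64.80, Solistan, 1,240 units, $217,347.20):
Base rate for 9330.64.80 is $2.05/unit.
9330.64.80 has an FTA preferential rate, but origin Solistan is not Ulador; base rate stands.
Additional duty on 9330.64.80 from Solistan: +53.6% ad valorem. Applied ad valorem rate = 53.6%.
Duty = $217,347.20 × 53.6% + 1,240 × $2.05 = $119,040.10.
Line 2 (6977.67.15, Solistan, 1,199 kg, $48,487.56):
Code 6977.67.15 is under a tariff-rate quota (threshold 964 kg). In-quota: 964 kg at 1.5%; over-quota: 235 kg at 21%.
Pro-rata value split: in-quota = $48,487.56 × 964/1,199 = $38,984.16; over-quota = $48,487.56 − $38,984.16 = $9,503.40.
In-quota duty = $38,984.16 × 1.5% = $584.76. Over-quota duty = $9,503.40 × 21% = $1,995.71.
Line duty = $584.76 + $1,995.71 = $2,580.47.
Total = $119,040.10 + $2,580.47 = $121,620.57.

$121,620.57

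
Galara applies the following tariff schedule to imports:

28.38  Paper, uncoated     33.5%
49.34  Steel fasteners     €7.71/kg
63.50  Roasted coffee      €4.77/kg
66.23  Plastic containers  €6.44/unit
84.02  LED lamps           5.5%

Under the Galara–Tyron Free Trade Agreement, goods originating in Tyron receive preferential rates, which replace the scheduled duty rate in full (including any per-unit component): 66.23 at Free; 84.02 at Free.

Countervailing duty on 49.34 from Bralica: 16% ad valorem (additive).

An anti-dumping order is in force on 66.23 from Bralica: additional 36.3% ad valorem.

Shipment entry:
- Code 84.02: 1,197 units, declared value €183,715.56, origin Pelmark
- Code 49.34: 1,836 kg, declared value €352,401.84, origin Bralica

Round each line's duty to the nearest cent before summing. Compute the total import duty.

€80,644.21

Line 1 (84.02, Pelmark, 1,197 units, €183,715.56):
Base rate for 84.02 is 5.5%.
84.02 has an FTA preferential rate, but origin Pelmark is not Tyron; base rate stands.
Duty = €183,715.56 × 5.5% = €10,104.36.
Line 2 (49.34, Bralica, 1,836 kg, €352,401.84):
Base rate for 49.34 is €7.71/kg.
Additional duty on 49.34 from Bralica: +16% ad valorem. Applied ad valorem rate = 16%.
Duty = €352,401.84 × 16% + 1,836 × €7.71 = €70,539.85.
Total = €10,104.36 + €70,539.85 = €80,644.21.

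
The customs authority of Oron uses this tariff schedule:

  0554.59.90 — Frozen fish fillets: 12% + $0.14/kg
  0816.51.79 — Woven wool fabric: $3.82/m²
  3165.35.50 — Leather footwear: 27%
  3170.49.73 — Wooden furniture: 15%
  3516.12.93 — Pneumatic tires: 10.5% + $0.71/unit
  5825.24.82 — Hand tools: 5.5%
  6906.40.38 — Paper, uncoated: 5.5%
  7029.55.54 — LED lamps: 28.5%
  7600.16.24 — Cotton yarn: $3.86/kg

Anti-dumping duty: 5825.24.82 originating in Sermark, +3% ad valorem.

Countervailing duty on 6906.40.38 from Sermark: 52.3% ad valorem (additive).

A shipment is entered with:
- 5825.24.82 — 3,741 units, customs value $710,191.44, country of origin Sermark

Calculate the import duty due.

Line 1 (5825.24.82, Sermark, 3,741 units, $710,191.44):
Base rate for 5825.24.82 is 5.5%.
Additional duty on 5825.24.82 from Sermark: +3%. Applied ad valorem rate: 5.5% + 3% = 8.5%.
Duty = $710,191.44 × 8.5% = $60,366.27.

$60,366.27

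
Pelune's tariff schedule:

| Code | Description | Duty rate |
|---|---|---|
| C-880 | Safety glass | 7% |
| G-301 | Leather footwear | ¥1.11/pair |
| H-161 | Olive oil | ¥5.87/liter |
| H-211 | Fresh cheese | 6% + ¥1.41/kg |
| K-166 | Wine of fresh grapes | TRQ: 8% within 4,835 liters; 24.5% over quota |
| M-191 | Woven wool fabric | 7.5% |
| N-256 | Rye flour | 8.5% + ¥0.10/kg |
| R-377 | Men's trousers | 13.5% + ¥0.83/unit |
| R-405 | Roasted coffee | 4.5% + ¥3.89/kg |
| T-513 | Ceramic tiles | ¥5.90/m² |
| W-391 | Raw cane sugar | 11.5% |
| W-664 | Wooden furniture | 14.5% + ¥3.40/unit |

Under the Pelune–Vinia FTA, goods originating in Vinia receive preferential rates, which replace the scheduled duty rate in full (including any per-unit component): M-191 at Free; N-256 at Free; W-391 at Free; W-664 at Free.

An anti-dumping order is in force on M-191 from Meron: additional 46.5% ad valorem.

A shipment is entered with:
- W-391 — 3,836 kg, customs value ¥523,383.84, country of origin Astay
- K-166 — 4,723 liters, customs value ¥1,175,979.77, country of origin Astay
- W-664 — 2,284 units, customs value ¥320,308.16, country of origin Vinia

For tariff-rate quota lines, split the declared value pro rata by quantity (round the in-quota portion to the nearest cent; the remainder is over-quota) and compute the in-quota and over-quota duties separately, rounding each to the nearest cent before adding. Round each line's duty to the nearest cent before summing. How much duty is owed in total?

Line 1 (W-391, Astay, 3,836 kg, ¥523,383.84):
Base rate for W-391 is 11.5%.
W-391 has an FTA preferential rate, but origin Astay is not Vinia; base rate stands.
Duty = ¥523,383.84 × 11.5% = ¥60,189.14.
Line 2 (K-166, Astay, 4,723 liters, ¥1,175,979.77):
Code K-166 is under a tariff-rate quota (threshold 4,835 liters). Quantity 4,723 liters is within the quota, so the in-quota rate 8% applies to the full value.
Duty = ¥1,175,979.77 × 8% = ¥94,078.38.
Line 3 (W-664, Vinia, 2,284 units, ¥320,308.16):
Base rate for W-664 is 14.5% + ¥3.40/unit.
Origin Vinia qualifies under the Pelune–Vinia agreement and W-664 is covered: preferential rate Free applies instead.
Duty = ¥320,308.16 × 0% = ¥0.00.
Total = ¥60,189.14 + ¥94,078.38 + ¥0.00 = ¥154,267.52.

¥154,267.52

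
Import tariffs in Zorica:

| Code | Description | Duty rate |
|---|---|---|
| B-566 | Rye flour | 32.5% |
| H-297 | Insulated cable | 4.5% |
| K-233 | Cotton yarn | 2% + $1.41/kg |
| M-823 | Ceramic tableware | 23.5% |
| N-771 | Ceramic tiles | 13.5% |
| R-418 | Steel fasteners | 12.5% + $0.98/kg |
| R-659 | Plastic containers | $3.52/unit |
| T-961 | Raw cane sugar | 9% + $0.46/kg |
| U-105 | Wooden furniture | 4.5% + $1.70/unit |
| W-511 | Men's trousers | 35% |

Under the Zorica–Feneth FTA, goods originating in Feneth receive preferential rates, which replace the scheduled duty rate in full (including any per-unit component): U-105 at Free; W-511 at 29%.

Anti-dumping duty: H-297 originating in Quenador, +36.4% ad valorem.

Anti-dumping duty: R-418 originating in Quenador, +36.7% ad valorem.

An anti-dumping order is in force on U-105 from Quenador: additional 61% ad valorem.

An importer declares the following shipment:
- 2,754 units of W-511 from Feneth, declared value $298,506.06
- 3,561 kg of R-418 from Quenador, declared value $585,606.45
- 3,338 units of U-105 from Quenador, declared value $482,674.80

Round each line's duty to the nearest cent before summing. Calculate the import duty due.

Line 1 (W-511, Feneth, 2,754 units, $298,506.06):
Base rate for W-511 is 35%.
Origin Feneth qualifies under the Zorica–Feneth agreement and W-511 is covered: preferential rate 29% applies instead.
Duty = $298,506.06 × 29% = $86,566.76.
Line 2 (R-418, Quenador, 3,561 kg, $585,606.45):
Base rate for R-418 is 12.5% + $0.98/kg.
Additional duty on R-418 from Quenador: +36.7%. Applied ad valorem rate: 12.5% + 36.7% = 49.2%.
Duty = $585,606.45 × 49.2% + 3,561 × $0.98 = $291,608.15.
Line 3 (U-105, Quenador, 3,338 units, $482,674.80):
Base rate for U-105 is 4.5% + $1.70/unit.
U-105 has an FTA preferential rate, but origin Quenador is not Feneth; base rate stands.
Additional duty on U-105 from Quenador: +61%. Applied ad valorem rate: 4.5% + 61% = 65.5%.
Duty = $482,674.80 × 65.5% + 3,338 × $1.70 = $321,826.59.
Total = $86,566.76 + $291,608.15 + $321,826.59 = $700,001.50.

$700,001.50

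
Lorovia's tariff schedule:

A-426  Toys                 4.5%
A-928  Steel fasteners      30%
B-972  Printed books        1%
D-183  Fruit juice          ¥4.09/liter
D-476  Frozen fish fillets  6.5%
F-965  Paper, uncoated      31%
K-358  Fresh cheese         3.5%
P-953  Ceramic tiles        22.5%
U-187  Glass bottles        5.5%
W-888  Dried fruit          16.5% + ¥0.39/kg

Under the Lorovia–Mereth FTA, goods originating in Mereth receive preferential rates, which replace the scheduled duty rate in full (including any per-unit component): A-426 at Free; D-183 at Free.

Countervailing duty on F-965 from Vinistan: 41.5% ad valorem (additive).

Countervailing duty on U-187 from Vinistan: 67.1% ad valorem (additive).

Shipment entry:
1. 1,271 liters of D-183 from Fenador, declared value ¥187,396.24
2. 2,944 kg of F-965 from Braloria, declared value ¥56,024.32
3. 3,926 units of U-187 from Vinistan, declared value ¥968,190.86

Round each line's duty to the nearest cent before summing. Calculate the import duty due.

¥725,472.49

Line 1 (D-183, Fenador, 1,271 liters, ¥187,396.24):
Base rate for D-183 is ¥4.09/liter.
D-183 has an FTA preferential rate, but origin Fenador is not Mereth; base rate stands.
Duty = 1,271 × ¥4.09 = ¥5,198.39.
Line 2 (F-965, Braloria, 2,944 kg, ¥56,024.32):
Base rate for F-965 is 31%.
The additional-duty order on F-965 targets Vinistan, not Braloria; it does not apply.
Duty = ¥56,024.32 × 31% = ¥17,367.54.
Line 3 (U-187, Vinistan, 3,926 units, ¥968,190.86):
Base rate for U-187 is 5.5%.
Additional duty on U-187 from Vinistan: +67.1%. Applied ad valorem rate: 5.5% + 67.1% = 72.6%.
Duty = ¥968,190.86 × 72.6% = ¥702,906.56.
Total = ¥5,198.39 + ¥17,367.54 + ¥702,906.56 = ¥725,472.49.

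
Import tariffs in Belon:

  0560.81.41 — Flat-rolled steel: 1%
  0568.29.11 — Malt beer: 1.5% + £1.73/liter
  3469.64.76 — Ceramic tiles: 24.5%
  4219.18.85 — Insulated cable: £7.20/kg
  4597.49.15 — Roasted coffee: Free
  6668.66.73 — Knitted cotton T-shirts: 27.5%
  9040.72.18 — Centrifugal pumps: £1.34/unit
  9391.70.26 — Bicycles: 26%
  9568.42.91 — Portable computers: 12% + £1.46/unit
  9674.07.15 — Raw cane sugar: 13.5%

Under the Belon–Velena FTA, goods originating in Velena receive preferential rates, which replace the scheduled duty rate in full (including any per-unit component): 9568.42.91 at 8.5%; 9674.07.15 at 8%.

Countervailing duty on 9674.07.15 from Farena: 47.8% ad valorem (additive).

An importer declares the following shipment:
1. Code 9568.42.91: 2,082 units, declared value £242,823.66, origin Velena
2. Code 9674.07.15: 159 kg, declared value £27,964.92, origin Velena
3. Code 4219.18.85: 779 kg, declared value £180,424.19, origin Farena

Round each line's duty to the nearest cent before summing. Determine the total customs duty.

Line 1 (9568.42.91, Velena, 2,082 units, £242,823.66):
Base rate for 9568.42.91 is 12% + £1.46/unit.
Origin Velena qualifies under the Belon–Velena agreement and 9568.42.91 is covered: preferential rate 8.5% applies instead.
Duty = £242,823.66 × 8.5% = £20,640.01.
Line 2 (9674.07.15, Velena, 159 kg, £27,964.92):
Base rate for 9674.07.15 is 13.5%.
Origin Velena qualifies under the Belon–Velena agreement and 9674.07.15 is covered: preferential rate 8% applies instead.
The additional-duty order on 9674.07.15 targets Farena, not Velena; it does not apply.
Duty = £27,964.92 × 8% = £2,237.19.
Line 3 (4219.18.85, Farena, 779 kg, £180,424.19):
Base rate for 4219.18.85 is £7.20/kg.
Duty = 779 × £7.20 = £5,608.80.
Total = £20,640.01 + £2,237.19 + £5,608.80 = £28,486.00.

£28,486.00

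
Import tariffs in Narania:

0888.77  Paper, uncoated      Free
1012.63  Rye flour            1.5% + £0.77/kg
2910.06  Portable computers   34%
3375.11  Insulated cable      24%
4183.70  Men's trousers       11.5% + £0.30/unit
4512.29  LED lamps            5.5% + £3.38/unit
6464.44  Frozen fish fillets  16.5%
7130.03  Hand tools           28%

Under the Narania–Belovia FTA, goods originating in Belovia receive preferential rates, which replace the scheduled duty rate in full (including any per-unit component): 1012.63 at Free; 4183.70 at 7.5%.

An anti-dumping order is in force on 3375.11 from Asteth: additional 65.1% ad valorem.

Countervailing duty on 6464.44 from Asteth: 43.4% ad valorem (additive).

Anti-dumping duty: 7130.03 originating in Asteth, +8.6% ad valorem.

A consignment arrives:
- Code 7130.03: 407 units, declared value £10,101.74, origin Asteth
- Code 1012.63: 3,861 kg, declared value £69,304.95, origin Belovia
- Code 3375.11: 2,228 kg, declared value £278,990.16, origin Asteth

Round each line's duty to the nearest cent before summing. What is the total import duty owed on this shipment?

£252,277.47

Line 1 (7130.03, Asteth, 407 units, £10,101.74):
Base rate for 7130.03 is 28%.
Additional duty on 7130.03 from Asteth: +8.6%. Applied ad valorem rate: 28% + 8.6% = 36.6%.
Duty = £10,101.74 × 36.6% = £3,697.24.
Line 2 (1012.63, Belovia, 3,861 kg, £69,304.95):
Base rate for 1012.63 is 1.5% + £0.77/kg.
Origin Belovia qualifies under the Narania–Belovia agreement and 1012.63 is covered: preferential rate Free applies instead.
Duty = £69,304.95 × 0% = £0.00.
Line 3 (3375.11, Asteth, 2,228 kg, £278,990.16):
Base rate for 3375.11 is 24%.
Additional duty on 3375.11 from Asteth: +65.1%. Applied ad valorem rate: 24% + 65.1% = 89.1%.
Duty = £278,990.16 × 89.1% = £248,580.23.
Total = £3,697.24 + £0.00 + £248,580.23 = £252,277.47.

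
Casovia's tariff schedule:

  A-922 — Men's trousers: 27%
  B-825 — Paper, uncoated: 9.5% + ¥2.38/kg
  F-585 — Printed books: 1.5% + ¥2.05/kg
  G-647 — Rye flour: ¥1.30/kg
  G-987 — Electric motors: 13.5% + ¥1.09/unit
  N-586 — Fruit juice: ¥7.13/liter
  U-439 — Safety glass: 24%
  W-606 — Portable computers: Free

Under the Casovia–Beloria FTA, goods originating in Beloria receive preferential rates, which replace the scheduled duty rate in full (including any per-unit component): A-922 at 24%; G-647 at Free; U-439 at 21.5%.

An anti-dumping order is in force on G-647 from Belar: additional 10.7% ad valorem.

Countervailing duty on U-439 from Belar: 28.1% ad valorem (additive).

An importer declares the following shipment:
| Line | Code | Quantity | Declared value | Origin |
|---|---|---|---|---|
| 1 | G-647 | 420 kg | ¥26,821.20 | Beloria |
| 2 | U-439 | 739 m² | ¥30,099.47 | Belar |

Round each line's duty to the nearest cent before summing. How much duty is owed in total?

Line 1 (G-647, Beloria, 420 kg, ¥26,821.20):
Base rate for G-647 is ¥1.30/kg.
Origin Beloria qualifies under the Casovia–Beloria agreement and G-647 is covered: preferential rate Free applies instead.
The additional-duty order on G-647 targets Belar, not Beloria; it does not apply.
Duty = ¥26,821.20 × 0% = ¥0.00.
Line 2 (U-439, Belar, 739 m², ¥30,099.47):
Base rate for U-439 is 24%.
U-439 has an FTA preferential rate, but origin Belar is not Beloria; base rate stands.
Additional duty on U-439 from Belar: +28.1%. Applied ad valorem rate: 24% + 28.1% = 52.1%.
Duty = ¥30,099.47 × 52.1% = ¥15,681.82.
Total = ¥0.00 + ¥15,681.82 = ¥15,681.82.

¥15,681.82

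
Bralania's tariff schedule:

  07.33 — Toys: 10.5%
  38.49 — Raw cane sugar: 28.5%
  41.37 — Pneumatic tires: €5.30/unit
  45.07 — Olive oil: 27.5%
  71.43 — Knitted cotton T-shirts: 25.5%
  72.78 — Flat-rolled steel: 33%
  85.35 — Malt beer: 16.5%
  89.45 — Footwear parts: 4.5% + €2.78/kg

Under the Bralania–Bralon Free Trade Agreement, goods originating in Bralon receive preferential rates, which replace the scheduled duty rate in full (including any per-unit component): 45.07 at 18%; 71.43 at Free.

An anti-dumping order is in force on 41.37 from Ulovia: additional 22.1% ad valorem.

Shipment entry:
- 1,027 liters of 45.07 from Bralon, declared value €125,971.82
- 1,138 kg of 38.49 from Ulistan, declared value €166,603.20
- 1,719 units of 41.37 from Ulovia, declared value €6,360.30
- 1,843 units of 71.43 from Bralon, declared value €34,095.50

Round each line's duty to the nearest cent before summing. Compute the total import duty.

Line 1 (45.07, Bralon, 1,027 liters, €125,971.82):
Base rate for 45.07 is 27.5%.
Origin Bralon qualifies under the Bralania–Bralon agreement and 45.07 is covered: preferential rate 18% applies instead.
Duty = €125,971.82 × 18% = €22,674.93.
Line 2 (38.49, Ulistan, 1,138 kg, €166,603.20):
Base rate for 38.49 is 28.5%.
Duty = €166,603.20 × 28.5% = €47,481.91.
Line 3 (41.37, Ulovia, 1,719 units, €6,360.30):
Base rate for 41.37 is €5.30/unit.
Additional duty on 41.37 from Ulovia: +22.1% ad valorem. Applied ad valorem rate = 22.1%.
Duty = €6,360.30 × 22.1% + 1,719 × €5.30 = €10,516.33.
Line 4 (71.43, Bralon, 1,843 units, €34,095.50):
Base rate for 71.43 is 25.5%.
Origin Bralon qualifies under the Bralania–Bralon agreement and 71.43 is covered: preferential rate Free applies instead.
Duty = €34,095.50 × 0% = €0.00.
Total = €22,674.93 + €47,481.91 + €10,516.33 + €0.00 = €80,673.17.

€80,673.17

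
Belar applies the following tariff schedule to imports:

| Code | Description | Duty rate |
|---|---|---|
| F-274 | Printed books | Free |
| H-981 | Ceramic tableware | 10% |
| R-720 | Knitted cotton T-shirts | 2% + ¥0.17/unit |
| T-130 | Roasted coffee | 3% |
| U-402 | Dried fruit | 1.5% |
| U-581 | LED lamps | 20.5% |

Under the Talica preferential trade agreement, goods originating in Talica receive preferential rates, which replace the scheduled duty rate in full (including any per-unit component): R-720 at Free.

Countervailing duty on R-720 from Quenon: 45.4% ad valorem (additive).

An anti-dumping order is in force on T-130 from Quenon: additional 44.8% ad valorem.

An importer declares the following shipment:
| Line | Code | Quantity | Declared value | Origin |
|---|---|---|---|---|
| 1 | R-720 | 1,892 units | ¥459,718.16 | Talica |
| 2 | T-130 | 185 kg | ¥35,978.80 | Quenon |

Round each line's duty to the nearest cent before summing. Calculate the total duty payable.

Line 1 (R-720, Talica, 1,892 units, ¥459,718.16):
Base rate for R-720 is 2% + ¥0.17/unit.
Origin Talica qualifies under the Belar–Talica agreement and R-720 is covered: preferential rate Free applies instead.
The additional-duty order on R-720 targets Quenon, not Talica; it does not apply.
Duty = ¥459,718.16 × 0% = ¥0.00.
Line 2 (T-130, Quenon, 185 kg, ¥35,978.80):
Base rate for T-130 is 3%.
Additional duty on T-130 from Quenon: +44.8%. Applied ad valorem rate: 3% + 44.8% = 47.8%.
Duty = ¥35,978.80 × 47.8% = ¥17,197.87.
Total = ¥0.00 + ¥17,197.87 = ¥17,197.87.

¥17,197.87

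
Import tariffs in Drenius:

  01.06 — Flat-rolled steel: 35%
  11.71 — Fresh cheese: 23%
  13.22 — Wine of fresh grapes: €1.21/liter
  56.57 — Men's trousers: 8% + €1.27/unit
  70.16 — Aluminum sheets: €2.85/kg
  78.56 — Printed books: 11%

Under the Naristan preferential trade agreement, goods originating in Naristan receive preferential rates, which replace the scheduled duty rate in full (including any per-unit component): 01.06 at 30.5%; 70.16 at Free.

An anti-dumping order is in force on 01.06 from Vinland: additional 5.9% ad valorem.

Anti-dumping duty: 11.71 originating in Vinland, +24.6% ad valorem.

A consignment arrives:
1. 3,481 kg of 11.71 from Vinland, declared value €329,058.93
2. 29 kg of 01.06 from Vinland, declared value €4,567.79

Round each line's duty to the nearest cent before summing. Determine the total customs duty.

€158,500.28

Line 1 (11.71, Vinland, 3,481 kg, €329,058.93):
Base rate for 11.71 is 23%.
Additional duty on 11.71 from Vinland: +24.6%. Applied ad valorem rate: 23% + 24.6% = 47.6%.
Duty = €329,058.93 × 47.6% = €156,632.05.
Line 2 (01.06, Vinland, 29 kg, €4,567.79):
Base rate for 01.06 is 35%.
01.06 has an FTA preferential rate, but origin Vinland is not Naristan; base rate stands.
Additional duty on 01.06 from Vinland: +5.9%. Applied ad valorem rate: 35% + 5.9% = 40.9%.
Duty = €4,567.79 × 40.9% = €1,868.23.
Total = €156,632.05 + €1,868.23 = €158,500.28.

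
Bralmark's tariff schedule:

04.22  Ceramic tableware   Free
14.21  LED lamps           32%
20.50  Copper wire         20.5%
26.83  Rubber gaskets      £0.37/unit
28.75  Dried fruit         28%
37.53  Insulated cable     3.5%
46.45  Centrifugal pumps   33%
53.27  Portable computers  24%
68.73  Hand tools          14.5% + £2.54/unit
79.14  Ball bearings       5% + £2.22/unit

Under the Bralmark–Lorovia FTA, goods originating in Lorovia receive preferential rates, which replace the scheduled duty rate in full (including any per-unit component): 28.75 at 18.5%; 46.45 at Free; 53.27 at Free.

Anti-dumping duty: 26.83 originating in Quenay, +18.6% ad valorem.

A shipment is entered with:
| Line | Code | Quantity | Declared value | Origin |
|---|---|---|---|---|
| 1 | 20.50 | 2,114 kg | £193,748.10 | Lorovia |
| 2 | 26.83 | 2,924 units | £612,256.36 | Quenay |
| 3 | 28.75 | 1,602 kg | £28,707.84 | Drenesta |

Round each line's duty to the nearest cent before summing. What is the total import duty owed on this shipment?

Line 1 (20.50, Lorovia, 2,114 kg, £193,748.10):
Base rate for 20.50 is 20.5%.
Origin Lorovia is the FTA partner but 20.50 is not on the preference list; base rate stands.
Duty = £193,748.10 × 20.5% = £39,718.36.
Line 2 (26.83, Quenay, 2,924 units, £612,256.36):
Base rate for 26.83 is £0.37/unit.
Additional duty on 26.83 from Quenay: +18.6% ad valorem. Applied ad valorem rate = 18.6%.
Duty = £612,256.36 × 18.6% + 2,924 × £0.37 = £114,961.56.
Line 3 (28.75, Drenesta, 1,602 kg, £28,707.84):
Base rate for 28.75 is 28%.
28.75 has an FTA preferential rate, but origin Drenesta is not Lorovia; base rate stands.
Duty = £28,707.84 × 28% = £8,038.20.
Total = £39,718.36 + £114,961.56 + £8,038.20 = £162,718.12.

£162,718.12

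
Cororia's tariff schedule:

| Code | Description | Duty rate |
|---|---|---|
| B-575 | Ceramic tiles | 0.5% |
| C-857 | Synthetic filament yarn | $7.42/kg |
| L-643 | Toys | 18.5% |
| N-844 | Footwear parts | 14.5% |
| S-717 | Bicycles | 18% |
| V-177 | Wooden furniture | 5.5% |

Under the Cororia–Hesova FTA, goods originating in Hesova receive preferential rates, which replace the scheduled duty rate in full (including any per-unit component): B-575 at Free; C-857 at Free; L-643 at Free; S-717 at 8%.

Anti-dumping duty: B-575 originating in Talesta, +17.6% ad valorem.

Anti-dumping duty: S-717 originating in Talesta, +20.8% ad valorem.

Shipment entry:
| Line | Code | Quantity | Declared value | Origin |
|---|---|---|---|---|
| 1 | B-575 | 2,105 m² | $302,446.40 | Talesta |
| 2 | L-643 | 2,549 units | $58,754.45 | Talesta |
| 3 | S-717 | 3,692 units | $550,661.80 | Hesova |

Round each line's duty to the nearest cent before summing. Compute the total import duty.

Line 1 (B-575, Talesta, 2,105 m², $302,446.40):
Base rate for B-575 is 0.5%.
B-575 has an FTA preferential rate, but origin Talesta is not Hesova; base rate stands.
Additional duty on B-575 from Talesta: +17.6%. Applied ad valorem rate: 0.5% + 17.6% = 18.1%.
Duty = $302,446.40 × 18.1% = $54,742.80.
Line 2 (L-643, Talesta, 2,549 units, $58,754.45):
Base rate for L-643 is 18.5%.
L-643 has an FTA preferential rate, but origin Talesta is not Hesova; base rate stands.
Duty = $58,754.45 × 18.5% = $10,869.57.
Line 3 (S-717, Hesova, 3,692 units, $550,661.80):
Base rate for S-717 is 18%.
Origin Hesova qualifies under the Cororia–Hesova agreement and S-717 is covered: preferential rate 8% applies instead.
The additional-duty order on S-717 targets Talesta, not Hesova; it does not apply.
Duty = $550,661.80 × 8% = $44,052.94.
Total = $54,742.80 + $10,869.57 + $44,052.94 = $109,665.31.

$109,665.31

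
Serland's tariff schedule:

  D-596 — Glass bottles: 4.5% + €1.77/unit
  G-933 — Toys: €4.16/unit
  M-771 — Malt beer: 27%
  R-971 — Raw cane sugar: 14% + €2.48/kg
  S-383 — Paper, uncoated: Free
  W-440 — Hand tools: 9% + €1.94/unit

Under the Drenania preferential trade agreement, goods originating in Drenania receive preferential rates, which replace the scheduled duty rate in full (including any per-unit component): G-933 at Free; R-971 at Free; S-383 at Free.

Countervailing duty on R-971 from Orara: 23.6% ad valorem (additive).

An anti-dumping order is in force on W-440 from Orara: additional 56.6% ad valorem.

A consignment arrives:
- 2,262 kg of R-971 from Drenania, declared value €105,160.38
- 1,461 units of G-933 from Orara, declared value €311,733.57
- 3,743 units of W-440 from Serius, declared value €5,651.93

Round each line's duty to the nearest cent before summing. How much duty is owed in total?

Line 1 (R-971, Drenania, 2,262 kg, €105,160.38):
Base rate for R-971 is 14% + €2.48/kg.
Origin Drenania qualifies under the Serland–Drenania agreement and R-971 is covered: preferential rate Free applies instead.
The additional-duty order on R-971 targets Orara, not Drenania; it does not apply.
Duty = €105,160.38 × 0% = €0.00.
Line 2 (G-933, Orara, 1,461 units, €311,733.57):
Base rate for G-933 is €4.16/unit.
G-933 has an FTA preferential rate, but origin Orara is not Drenania; base rate stands.
Duty = 1,461 × €4.16 = €6,077.76.
Line 3 (W-440, Serius, 3,743 units, €5,651.93):
Base rate for W-440 is 9% + €1.94/unit.
The additional-duty order on W-440 targets Orara, not Serius; it does not apply.
Duty = €5,651.93 × 9% + 3,743 × €1.94 = €7,770.09.
Total = €0.00 + €6,077.76 + €7,770.09 = €13,847.85.

€13,847.85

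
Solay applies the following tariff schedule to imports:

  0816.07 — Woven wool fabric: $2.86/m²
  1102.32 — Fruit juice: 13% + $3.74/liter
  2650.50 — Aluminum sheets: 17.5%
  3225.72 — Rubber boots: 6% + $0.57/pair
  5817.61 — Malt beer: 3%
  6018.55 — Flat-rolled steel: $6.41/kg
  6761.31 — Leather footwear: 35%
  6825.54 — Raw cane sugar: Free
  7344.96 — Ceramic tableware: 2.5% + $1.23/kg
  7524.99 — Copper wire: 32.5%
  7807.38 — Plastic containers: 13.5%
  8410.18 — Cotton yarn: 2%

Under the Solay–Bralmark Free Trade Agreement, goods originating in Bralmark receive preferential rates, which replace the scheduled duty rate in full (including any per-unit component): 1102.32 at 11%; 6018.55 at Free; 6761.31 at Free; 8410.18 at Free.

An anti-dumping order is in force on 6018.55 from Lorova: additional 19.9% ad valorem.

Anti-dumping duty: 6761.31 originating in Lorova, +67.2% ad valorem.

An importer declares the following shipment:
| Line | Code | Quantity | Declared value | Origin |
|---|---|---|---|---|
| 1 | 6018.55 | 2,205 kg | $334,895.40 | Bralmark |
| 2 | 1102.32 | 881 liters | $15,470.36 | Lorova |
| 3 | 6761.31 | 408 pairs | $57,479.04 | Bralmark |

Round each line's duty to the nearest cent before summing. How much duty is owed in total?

$5,306.09

Line 1 (6018.55, Bralmark, 2,205 kg, $334,895.40):
Base rate for 6018.55 is $6.41/kg.
Origin Bralmark qualifies under the Solay–Bralmark agreement and 6018.55 is covered: preferential rate Free applies instead.
The additional-duty order on 6018.55 targets Lorova, not Bralmark; it does not apply.
Duty = $334,895.40 × 0% = $0.00.
Line 2 (1102.32, Lorova, 881 liters, $15,470.36):
Base rate for 1102.32 is 13% + $3.74/liter.
1102.32 has an FTA preferential rate, but origin Lorova is not Bralmark; base rate stands.
Duty = $15,470.36 × 13% + 881 × $3.74 = $5,306.09.
Line 3 (6761.31, Bralmark, 408 pairs, $57,479.04):
Base rate for 6761.31 is 35%.
Origin Bralmark qualifies under the Solay–Bralmark agreement and 6761.31 is covered: preferential rate Free applies instead.
The additional-duty order on 6761.31 targets Lorova, not Bralmark; it does not apply.
Duty = $57,479.04 × 0% = $0.00.
Total = $0.00 + $5,306.09 + $0.00 = $5,306.09.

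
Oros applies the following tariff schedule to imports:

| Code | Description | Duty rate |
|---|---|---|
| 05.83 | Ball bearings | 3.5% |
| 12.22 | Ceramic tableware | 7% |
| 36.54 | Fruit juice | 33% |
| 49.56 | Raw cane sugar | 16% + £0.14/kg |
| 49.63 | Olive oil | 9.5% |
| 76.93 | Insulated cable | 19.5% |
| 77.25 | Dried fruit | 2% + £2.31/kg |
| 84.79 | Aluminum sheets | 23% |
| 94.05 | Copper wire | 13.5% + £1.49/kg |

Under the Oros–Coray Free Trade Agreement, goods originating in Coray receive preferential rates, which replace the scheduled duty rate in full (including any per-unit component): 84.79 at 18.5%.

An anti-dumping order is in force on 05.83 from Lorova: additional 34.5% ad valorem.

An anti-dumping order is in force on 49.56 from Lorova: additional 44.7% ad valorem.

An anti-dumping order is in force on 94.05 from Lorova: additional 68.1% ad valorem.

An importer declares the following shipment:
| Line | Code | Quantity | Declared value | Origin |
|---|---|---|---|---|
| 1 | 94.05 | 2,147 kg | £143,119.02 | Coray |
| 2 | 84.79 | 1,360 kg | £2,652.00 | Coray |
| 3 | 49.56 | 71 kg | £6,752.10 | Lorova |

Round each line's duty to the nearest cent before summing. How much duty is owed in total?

£27,119.18

Line 1 (94.05, Coray, 2,147 kg, £143,119.02):
Base rate for 94.05 is 13.5% + £1.49/kg.
Origin Coray is the FTA partner but 94.05 is not on the preference list; base rate stands.
The additional-duty order on 94.05 targets Lorova, not Coray; it does not apply.
Duty = £143,119.02 × 13.5% + 2,147 × £1.49 = £22,520.10.
Line 2 (84.79, Coray, 1,360 kg, £2,652.00):
Base rate for 84.79 is 23%.
Origin Coray qualifies under the Oros–Coray agreement and 84.79 is covered: preferential rate 18.5% applies instead.
Duty = £2,652.00 × 18.5% = £490.62.
Line 3 (49.56, Lorova, 71 kg, £6,752.10):
Base rate for 49.56 is 16% + £0.14/kg.
Additional duty on 49.56 from Lorova: +44.7%. Applied ad valorem rate: 16% + 44.7% = 60.7%.
Duty = £6,752.10 × 60.7% + 71 × £0.14 = £4,108.46.
Total = £22,520.10 + £490.62 + £4,108.46 = £27,119.18.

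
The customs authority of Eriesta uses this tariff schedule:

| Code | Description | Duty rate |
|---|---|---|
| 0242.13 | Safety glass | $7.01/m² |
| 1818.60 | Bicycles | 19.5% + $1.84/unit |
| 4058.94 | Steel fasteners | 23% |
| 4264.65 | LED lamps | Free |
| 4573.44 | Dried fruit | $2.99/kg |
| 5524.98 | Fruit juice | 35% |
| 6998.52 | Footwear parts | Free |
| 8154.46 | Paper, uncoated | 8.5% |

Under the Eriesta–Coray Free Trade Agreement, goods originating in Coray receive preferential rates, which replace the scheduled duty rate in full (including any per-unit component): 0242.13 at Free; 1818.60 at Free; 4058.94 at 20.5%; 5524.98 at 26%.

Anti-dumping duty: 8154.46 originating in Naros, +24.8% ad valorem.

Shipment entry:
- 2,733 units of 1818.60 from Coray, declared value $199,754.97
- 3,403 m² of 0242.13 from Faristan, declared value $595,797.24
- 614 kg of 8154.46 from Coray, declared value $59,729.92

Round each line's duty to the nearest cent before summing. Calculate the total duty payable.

Line 1 (1818.60, Coray, 2,733 units, $199,754.97):
Base rate for 1818.60 is 19.5% + $1.84/unit.
Origin Coray qualifies under the Eriesta–Coray agreement and 1818.60 is covered: preferential rate Free applies instead.
Duty = $199,754.97 × 0% = $0.00.
Line 2 (0242.13, Faristan, 3,403 m², $595,797.24):
Base rate for 0242.13 is $7.01/m².
0242.13 has an FTA preferential rate, but origin Faristan is not Coray; base rate stands.
Duty = 3,403 × $7.01 = $23,855.03.
Line 3 (8154.46, Coray, 614 kg, $59,729.92):
Base rate for 8154.46 is 8.5%.
Origin Coray is the FTA partner but 8154.46 is not on the preference list; base rate stands.
The additional-duty order on 8154.46 targets Naros, not Coray; it does not apply.
Duty = $59,729.92 × 8.5% = $5,077.04.
Total = $0.00 + $23,855.03 + $5,077.04 = $28,932.07.

$28,932.07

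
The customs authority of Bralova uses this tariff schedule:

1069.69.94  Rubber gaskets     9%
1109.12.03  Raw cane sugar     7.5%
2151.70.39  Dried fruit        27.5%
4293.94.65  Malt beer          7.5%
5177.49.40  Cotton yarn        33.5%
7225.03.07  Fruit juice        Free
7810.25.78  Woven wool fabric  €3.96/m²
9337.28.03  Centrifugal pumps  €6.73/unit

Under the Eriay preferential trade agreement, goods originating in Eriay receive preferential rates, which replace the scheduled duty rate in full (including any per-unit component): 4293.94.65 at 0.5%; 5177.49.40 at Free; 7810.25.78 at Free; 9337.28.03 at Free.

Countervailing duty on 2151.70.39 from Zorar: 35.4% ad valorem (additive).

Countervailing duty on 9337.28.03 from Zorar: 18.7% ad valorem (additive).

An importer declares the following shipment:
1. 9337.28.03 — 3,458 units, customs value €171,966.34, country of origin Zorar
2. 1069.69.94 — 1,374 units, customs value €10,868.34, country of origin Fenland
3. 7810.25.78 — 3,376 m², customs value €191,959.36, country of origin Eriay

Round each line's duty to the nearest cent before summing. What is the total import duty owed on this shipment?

Line 1 (9337.28.03, Zorar, 3,458 units, €171,966.34):
Base rate for 9337.28.03 is €6.73/unit.
9337.28.03 has an FTA preferential rate, but origin Zorar is not Eriay; base rate stands.
Additional duty on 9337.28.03 from Zorar: +18.7% ad valorem. Applied ad valorem rate = 18.7%.
Duty = €171,966.34 × 18.7% + 3,458 × €6.73 = €55,430.05.
Line 2 (1069.69.94, Fenland, 1,374 units, €10,868.34):
Base rate for 1069.69.94 is 9%.
Duty = €10,868.34 × 9% = €978.15.
Line 3 (7810.25.78, Eriay, 3,376 m², €191,959.36):
Base rate for 7810.25.78 is €3.96/m².
Origin Eriay qualifies under the Bralova–Eriay agreement and 7810.25.78 is covered: preferential rate Free applies instead.
Duty = €191,959.36 × 0% = €0.00.
Total = €55,430.05 + €978.15 + €0.00 = €56,408.20.

€56,408.20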